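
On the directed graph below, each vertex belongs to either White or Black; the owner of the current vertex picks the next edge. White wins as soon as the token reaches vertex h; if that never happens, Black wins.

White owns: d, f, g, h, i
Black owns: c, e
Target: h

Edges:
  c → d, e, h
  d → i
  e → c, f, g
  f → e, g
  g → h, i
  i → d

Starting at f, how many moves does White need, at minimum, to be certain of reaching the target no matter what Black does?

A0 = {h}
A1: add {g} — g (White) has g→h.
A2: add {f} — f (White) has f→g.
A3 = A2; e.g. c (Black) can still go to d. Fixed point.
f enters the attractor at level 2, so White can force the target in 2 moves from there.

2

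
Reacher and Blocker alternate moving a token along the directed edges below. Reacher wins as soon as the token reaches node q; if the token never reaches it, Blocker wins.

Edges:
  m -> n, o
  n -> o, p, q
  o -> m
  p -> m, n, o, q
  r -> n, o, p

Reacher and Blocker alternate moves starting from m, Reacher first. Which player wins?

Blocker

Track states (vertex, player-to-move).
A0 = {(q,Reacher), (q,Blocker)}
A1: add {(n,Reacher), (p,Reacher)}.
A2 = A1; e.g. (m,Reacher) stays out. (m,Reacher) never enters ⇒ Blocker avoids the target.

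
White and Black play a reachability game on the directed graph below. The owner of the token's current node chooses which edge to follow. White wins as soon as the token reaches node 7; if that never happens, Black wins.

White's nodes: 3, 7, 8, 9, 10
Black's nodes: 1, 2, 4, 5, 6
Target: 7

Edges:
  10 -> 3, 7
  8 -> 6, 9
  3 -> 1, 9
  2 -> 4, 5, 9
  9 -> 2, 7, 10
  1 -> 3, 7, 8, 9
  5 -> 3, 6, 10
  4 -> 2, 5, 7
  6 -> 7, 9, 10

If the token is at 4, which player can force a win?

A0 = {7}
A1: add {9, 10} — 9 (White) has 9→7; 10 (White) has 10→7.
A2: add {3, 6, 8} — 3 (White) has 3→9; 6 (Black): all of {7, 9, 10} already in; 8 (White) has 8→9.
A3: add {1, 5} — 1 (Black): all of {3, 7, 8, 9} already in; 5 (Black): all of {3, 6, 10} already in.
A4 = A3; e.g. 2 (Black) can still go to 4. Fixed point.
4 never enters the attractor, so Black can avoid the target forever.

Black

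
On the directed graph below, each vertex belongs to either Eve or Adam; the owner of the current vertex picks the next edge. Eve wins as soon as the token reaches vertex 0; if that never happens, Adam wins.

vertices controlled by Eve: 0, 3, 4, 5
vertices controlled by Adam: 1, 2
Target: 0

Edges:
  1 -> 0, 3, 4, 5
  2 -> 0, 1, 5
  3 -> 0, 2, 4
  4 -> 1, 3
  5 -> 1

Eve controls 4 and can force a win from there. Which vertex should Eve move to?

A0 = {0}
A1: add {3} — 3 (Eve) has 3→0.
A2: add {4} — 4 (Eve) has 4→3.
A3 = A2; e.g. 1 (Adam) can still go to 5. Fixed point.
From 4, successor 3 is in the attractor (rank 1); the other successor 1 is not.

3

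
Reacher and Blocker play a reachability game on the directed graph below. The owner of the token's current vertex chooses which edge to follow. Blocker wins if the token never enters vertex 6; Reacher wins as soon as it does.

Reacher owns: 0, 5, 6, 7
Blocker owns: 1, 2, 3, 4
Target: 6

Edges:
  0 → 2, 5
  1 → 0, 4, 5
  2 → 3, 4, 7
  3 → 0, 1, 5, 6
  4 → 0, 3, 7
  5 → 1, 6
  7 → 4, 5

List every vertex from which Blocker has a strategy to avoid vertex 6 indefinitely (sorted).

1, 2, 3, 4

A0 = {6}
A1: add {5} — 5 (Reacher) has 5→6.
A2: add {0, 7} — 0 (Reacher) has 0→5; 7 (Reacher) has 7→5.
A3 = A2; e.g. 1 (Blocker) can still go to 4. Fixed point.
Reacher's attractor = {0, 5, 6, 7}; Blocker avoids the target exactly from the complement.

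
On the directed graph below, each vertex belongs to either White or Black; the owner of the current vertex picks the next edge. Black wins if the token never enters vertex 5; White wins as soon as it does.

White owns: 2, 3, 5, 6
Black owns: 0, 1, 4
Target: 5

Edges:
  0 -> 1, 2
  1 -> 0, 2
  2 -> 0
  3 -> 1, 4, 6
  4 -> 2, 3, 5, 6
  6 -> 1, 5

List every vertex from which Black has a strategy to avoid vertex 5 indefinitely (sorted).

0, 1, 2, 4

A0 = {5}
A1: add {6} — 6 (White) has 6→5.
A2: add {3} — 3 (White) has 3→6.
A3 = A2; e.g. 0 (Black) can still go to 1. Fixed point.
White's attractor = {3, 5, 6}; Black avoids the target exactly from the complement.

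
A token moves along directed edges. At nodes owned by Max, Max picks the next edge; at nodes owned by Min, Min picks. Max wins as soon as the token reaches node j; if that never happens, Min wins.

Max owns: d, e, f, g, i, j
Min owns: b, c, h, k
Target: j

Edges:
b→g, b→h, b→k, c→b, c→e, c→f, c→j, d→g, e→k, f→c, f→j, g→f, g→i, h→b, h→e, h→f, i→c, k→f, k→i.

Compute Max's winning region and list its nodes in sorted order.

d, f, g, j

A0 = {j}
A1: add {f} — f (Max) has f→j.
A2: add {g} — g (Max) has g→f.
A3: add {d} — d (Max) has d→g.
A4 = A3; e.g. b (Min) can still go to h. Fixed point.
Max's winning region = {d, f, g, j}.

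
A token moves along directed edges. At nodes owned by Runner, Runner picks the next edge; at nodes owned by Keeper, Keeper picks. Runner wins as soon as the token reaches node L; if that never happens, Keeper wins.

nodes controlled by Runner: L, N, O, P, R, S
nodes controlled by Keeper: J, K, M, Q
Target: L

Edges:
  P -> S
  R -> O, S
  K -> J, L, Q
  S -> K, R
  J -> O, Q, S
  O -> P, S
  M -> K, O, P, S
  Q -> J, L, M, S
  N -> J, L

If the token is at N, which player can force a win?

A0 = {L}
A1: add {N} — N (Runner) has N→L.
A2 = A1; e.g. J (Keeper) can still go to O. Fixed point.
N ∈ A1, so Runner can force the target.

Runner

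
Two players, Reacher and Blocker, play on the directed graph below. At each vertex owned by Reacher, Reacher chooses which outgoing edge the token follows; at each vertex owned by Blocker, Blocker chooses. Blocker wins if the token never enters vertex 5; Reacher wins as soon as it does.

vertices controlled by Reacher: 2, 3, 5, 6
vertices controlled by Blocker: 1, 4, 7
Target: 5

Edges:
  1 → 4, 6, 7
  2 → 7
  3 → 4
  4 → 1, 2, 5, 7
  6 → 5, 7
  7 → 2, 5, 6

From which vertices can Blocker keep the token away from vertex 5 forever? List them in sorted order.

1, 2, 3, 4, 7

A0 = {5}
A1: add {6} — 6 (Reacher) has 6→5.
A2 = A1; e.g. 1 (Blocker) can still go to 4. Fixed point.
Reacher's attractor = {5, 6}; Blocker avoids the target exactly from the complement.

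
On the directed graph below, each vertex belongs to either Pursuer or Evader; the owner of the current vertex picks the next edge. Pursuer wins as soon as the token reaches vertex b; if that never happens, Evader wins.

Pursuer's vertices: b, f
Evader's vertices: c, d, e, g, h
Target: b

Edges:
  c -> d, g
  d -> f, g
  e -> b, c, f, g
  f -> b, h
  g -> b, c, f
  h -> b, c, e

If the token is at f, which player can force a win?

A0 = {b}
A1: add {f} — f (Pursuer) has f→b.
A2 = A1; e.g. c (Evader) can still go to d. Fixed point.
f ∈ A1, so Pursuer can force the target.

Pursuer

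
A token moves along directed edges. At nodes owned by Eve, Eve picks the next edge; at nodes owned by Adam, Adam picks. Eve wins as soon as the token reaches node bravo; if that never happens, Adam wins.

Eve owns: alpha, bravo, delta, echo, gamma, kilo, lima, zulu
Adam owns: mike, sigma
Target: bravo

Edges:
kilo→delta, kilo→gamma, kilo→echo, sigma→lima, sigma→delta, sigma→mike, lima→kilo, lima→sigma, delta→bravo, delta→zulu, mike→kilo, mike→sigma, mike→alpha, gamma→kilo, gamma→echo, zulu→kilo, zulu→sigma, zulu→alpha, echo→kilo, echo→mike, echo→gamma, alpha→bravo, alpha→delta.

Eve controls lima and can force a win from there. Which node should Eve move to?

A0 = {bravo}
A1: add {alpha, delta} — delta (Eve) has delta→bravo; alpha (Eve) has alpha→bravo.
A2: add {kilo, zulu} — kilo (Eve) has kilo→delta; zulu (Eve) has zulu→alpha.
A3: add {echo, gamma, lima} — lima (Eve) has lima→kilo; gamma (Eve) has gamma→kilo; echo (Eve) has echo→kilo.
A4 = A3; e.g. sigma (Adam) can still go to mike. Fixed point.
From lima, successor kilo is in the attractor (rank 2); the other successor sigma is not.

kilo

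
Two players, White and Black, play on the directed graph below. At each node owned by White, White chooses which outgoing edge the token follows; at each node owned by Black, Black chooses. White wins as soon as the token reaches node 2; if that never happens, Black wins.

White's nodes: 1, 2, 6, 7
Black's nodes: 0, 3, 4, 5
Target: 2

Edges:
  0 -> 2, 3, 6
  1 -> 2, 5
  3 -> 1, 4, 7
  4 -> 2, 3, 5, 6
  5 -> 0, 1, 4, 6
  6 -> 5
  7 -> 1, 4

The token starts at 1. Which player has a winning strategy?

A0 = {2}
A1: add {1} — 1 (White) has 1→2.
1 ∈ A1, so White can force the target.

White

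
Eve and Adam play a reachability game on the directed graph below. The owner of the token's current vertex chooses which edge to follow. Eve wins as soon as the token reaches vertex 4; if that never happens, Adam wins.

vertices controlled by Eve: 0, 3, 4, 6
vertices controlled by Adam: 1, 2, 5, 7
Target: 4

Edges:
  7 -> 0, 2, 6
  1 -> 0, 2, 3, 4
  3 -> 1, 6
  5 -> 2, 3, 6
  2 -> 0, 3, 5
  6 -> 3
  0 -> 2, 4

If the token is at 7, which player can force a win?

A0 = {4}
A1: add {0} — 0 (Eve) has 0→4.
A2 = A1; e.g. 1 (Adam) can still go to 2. Fixed point.
7 never enters the attractor, so Adam can avoid the target forever.

Adam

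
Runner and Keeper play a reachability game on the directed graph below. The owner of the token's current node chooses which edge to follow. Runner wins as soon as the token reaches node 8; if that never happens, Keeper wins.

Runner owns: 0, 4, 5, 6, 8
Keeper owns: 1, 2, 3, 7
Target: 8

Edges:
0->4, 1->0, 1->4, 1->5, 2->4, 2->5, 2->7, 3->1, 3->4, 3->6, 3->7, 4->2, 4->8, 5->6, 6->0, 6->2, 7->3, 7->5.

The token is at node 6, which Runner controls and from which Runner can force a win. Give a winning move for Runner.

0

A0 = {8}
A1: add {4} — 4 (Runner) has 4→8.
A2: add {0} — 0 (Runner) has 0→4.
A3: add {6} — 6 (Runner) has 6→0.
A4: add {5} — 5 (Runner) has 5→6.
A5: add {1} — 1 (Keeper): all of {0, 4, 5} already in.
A6 = A5; e.g. 2 (Keeper) can still go to 7. Fixed point.
From 6, successor 0 is in the attractor (rank 2); the other successor 2 is not.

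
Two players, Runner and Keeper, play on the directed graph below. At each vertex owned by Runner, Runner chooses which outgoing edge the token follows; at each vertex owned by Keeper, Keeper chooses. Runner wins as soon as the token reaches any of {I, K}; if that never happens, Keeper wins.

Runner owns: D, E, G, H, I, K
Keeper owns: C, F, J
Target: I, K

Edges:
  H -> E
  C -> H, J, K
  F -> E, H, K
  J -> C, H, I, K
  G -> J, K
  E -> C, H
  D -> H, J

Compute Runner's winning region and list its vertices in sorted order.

A0 = {I, K}
A1: add {G} — G (Runner) has G→K.
A2 = A1; e.g. C (Keeper) can still go to H. Fixed point.
Runner's winning region = {G, I, K}.

G, I, K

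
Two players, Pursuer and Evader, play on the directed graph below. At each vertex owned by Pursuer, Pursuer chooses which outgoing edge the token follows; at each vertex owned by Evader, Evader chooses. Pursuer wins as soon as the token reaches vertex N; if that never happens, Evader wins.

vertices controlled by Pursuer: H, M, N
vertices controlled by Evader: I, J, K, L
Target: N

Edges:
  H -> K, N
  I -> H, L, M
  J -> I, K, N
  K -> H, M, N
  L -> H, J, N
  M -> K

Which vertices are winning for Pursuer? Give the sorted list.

H, N

A0 = {N}
A1: add {H} — H (Pursuer) has H→N.
A2 = A1; e.g. I (Evader) can still go to L. Fixed point.
Pursuer's winning region = {H, N}.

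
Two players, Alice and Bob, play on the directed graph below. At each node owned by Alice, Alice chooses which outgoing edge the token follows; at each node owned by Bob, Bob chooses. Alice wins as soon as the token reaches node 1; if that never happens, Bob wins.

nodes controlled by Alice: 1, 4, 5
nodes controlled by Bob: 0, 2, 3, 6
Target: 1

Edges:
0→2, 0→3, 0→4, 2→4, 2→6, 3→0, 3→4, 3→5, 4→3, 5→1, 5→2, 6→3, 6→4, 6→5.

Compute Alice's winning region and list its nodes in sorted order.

1, 5

A0 = {1}
A1: add {5} — 5 (Alice) has 5→1.
A2 = A1; e.g. 0 (Bob) can still go to 2. Fixed point.
Alice's winning region = {1, 5}.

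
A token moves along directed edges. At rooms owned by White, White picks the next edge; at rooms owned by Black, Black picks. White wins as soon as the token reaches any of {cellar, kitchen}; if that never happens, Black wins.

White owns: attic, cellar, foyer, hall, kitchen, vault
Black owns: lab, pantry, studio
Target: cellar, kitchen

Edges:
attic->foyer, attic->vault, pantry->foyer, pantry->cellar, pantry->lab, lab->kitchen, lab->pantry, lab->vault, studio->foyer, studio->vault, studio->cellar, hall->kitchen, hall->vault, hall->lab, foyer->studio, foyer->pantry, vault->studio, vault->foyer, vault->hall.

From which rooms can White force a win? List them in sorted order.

A0 = {cellar, kitchen}
A1: add {hall} — hall (White) has hall→kitchen.
A2: add {vault} — vault (White) has vault→hall.
A3: add {attic} — attic (White) has attic→vault.
A4 = A3; e.g. studio (Black) can still go to foyer. Fixed point.
White's winning region = {attic, cellar, hall, kitchen, vault}.

attic, cellar, hall, kitchen, vault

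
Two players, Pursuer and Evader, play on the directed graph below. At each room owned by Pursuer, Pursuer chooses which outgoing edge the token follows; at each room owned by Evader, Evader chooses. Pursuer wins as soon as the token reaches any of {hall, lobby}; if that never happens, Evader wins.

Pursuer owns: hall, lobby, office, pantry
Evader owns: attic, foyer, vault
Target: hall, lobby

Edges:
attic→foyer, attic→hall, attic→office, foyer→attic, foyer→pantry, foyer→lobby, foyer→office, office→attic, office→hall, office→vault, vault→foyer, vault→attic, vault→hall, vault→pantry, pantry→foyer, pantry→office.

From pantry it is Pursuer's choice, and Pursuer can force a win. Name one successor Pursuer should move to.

office

A0 = {hall, lobby}
A1: add {office} — office (Pursuer) has office→hall.
A2: add {pantry} — pantry (Pursuer) has pantry→office.
A3 = A2; e.g. foyer (Evader) can still go to attic. Fixed point.
From pantry, successor office is in the attractor (rank 1); the other successor foyer is not.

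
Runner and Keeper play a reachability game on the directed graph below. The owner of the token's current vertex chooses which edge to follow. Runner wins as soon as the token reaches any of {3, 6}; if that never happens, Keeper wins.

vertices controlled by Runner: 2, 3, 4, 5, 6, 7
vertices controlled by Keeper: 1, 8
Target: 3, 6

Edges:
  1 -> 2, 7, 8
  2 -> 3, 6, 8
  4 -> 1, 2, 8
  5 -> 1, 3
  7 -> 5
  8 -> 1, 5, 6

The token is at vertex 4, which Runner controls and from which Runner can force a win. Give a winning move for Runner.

2

A0 = {3, 6}
A1: add {2, 5} — 2 (Runner) has 2→3; 5 (Runner) has 5→3.
A2: add {4, 7} — 4 (Runner) has 4→2; 7 (Runner) has 7→5.
A3 = A2; e.g. 1 (Keeper) can still go to 8. Fixed point.
From 4, successor 2 is in the attractor (rank 1); the other successors 1, 8 are not.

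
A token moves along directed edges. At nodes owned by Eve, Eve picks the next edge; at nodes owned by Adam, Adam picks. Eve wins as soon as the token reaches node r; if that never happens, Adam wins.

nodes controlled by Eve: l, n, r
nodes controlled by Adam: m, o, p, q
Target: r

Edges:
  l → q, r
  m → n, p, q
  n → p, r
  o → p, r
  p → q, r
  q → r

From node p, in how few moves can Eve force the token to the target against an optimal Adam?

2

A0 = {r}
A1: add {l, n, q} — l (Eve) has l→r; n (Eve) has n→r; q (Adam): all of {r} already in.
A2: add {p} — p (Adam): all of {q, r} already in.
p enters the attractor at level 2, so Eve can force the target in 2 moves from there.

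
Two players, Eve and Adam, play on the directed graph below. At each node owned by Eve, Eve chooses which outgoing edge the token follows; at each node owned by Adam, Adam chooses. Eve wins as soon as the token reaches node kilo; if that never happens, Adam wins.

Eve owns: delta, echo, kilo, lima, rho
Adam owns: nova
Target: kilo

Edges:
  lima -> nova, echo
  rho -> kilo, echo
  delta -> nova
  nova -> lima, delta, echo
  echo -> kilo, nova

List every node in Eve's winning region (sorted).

echo, kilo, lima, rho

A0 = {kilo}
A1: add {echo, rho} — rho (Eve) has rho→kilo; echo (Eve) has echo→kilo.
A2: add {lima} — lima (Eve) has lima→echo.
A3 = A2; e.g. delta (Eve) has no edge into A2. Fixed point.
Eve's winning region = {echo, kilo, lima, rho}.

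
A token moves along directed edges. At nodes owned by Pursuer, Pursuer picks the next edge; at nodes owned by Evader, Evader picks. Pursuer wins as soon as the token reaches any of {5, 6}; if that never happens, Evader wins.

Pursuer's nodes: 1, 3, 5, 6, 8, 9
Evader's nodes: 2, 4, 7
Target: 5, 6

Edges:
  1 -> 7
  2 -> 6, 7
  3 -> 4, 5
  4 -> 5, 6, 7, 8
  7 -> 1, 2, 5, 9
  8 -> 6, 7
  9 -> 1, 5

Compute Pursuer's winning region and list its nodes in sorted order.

3, 5, 6, 8, 9

A0 = {5, 6}
A1: add {3, 8, 9} — 3 (Pursuer) has 3→5; 8 (Pursuer) has 8→6; 9 (Pursuer) has 9→5.
A2 = A1; e.g. 1 (Pursuer) has no edge into A1. Fixed point.
Pursuer's winning region = {3, 5, 6, 8, 9}.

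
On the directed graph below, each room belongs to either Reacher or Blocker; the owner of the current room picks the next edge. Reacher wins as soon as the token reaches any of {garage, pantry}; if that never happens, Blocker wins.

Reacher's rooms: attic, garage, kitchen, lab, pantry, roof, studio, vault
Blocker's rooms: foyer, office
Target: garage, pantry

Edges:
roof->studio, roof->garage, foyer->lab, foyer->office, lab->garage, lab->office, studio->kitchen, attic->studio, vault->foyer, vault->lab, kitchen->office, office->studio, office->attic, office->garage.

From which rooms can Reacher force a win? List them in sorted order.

garage, lab, pantry, roof, vault

A0 = {garage, pantry}
A1: add {lab, roof} — roof (Reacher) has roof→garage; lab (Reacher) has lab→garage.
A2: add {vault} — vault (Reacher) has vault→lab.
A3 = A2; e.g. foyer (Blocker) can still go to office. Fixed point.
Reacher's winning region = {garage, lab, pantry, roof, vault}.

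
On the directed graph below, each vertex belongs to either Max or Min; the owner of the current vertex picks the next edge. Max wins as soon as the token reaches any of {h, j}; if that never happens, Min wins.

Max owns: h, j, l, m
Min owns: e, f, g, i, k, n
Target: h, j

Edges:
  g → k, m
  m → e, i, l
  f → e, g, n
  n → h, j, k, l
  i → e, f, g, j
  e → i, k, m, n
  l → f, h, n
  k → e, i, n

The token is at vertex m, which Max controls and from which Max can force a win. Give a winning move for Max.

l

A0 = {h, j}
A1: add {l} — l (Max) has l→h.
A2: add {m} — m (Max) has m→l.
A3 = A2; e.g. e (Min) can still go to i. Fixed point.
From m, successor l is in the attractor (rank 1); the other successors e, i are not.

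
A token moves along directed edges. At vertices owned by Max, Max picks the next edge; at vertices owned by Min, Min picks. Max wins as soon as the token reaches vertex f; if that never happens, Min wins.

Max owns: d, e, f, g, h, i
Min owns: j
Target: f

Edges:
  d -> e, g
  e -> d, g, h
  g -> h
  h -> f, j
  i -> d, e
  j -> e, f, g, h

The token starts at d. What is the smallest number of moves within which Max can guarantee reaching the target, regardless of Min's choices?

3

A0 = {f}
A1: add {h} — h (Max) has h→f.
A2: add {e, g} — e (Max) has e→h; g (Max) has g→h.
A3: add {d, i, j} — d (Max) has d→e; i (Max) has i→e; j (Min): all of {e, f, g, h} already in.
A3 = all vertices. Fixed point.
d enters the attractor at level 3, so Max can force the target in 3 moves from there.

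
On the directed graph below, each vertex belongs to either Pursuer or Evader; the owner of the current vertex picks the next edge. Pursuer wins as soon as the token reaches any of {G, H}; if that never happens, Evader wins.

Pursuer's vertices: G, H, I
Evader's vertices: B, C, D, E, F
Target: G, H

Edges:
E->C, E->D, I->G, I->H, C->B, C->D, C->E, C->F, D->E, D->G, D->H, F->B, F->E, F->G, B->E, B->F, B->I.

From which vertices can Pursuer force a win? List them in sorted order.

A0 = {G, H}
A1: add {I} — I (Pursuer) has I→G.
A2 = A1; e.g. B (Evader) can still go to E. Fixed point.
Pursuer's winning region = {G, H, I}.

G, H, I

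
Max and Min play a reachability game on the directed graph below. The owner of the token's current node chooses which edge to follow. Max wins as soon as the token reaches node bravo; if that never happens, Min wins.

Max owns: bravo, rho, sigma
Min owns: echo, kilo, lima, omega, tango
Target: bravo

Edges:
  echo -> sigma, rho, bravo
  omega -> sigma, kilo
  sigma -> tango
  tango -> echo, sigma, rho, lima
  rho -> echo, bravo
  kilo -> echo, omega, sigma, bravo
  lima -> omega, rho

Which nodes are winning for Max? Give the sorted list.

bravo, rho

A0 = {bravo}
A1: add {rho} — rho (Max) has rho→bravo.
A2 = A1; e.g. echo (Min) can still go to sigma. Fixed point.
Max's winning region = {bravo, rho}.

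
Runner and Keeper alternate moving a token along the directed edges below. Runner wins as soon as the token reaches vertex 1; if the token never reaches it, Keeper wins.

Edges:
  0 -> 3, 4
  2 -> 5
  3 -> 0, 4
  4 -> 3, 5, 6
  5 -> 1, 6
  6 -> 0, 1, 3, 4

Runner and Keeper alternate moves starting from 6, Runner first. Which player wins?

Track states (vertex, player-to-move).
A0 = {(1,Runner), (1,Keeper)}
A1: add {(5,Runner), (6,Runner)}.
(6,Runner) ∈ A1 ⇒ Runner forces the target.

Runner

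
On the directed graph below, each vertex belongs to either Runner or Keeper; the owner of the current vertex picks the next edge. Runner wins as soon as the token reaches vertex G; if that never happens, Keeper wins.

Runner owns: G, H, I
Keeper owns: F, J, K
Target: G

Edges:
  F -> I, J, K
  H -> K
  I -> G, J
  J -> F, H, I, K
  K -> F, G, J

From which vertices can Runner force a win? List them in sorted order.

G, I

A0 = {G}
A1: add {I} — I (Runner) has I→G.
A2 = A1; e.g. F (Keeper) can still go to J. Fixed point.
Runner's winning region = {G, I}.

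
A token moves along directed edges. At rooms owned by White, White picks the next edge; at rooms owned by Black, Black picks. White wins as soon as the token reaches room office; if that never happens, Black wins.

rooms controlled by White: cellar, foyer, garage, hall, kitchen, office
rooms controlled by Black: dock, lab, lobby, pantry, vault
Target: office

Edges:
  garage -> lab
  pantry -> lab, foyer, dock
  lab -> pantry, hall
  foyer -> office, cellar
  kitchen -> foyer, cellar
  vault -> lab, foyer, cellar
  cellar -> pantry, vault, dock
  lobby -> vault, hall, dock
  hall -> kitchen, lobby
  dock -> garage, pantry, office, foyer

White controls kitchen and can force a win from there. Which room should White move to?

A0 = {office}
A1: add {foyer} — foyer (White) has foyer→office.
A2: add {kitchen} — kitchen (White) has kitchen→foyer.
A3: add {hall} — hall (White) has hall→kitchen.
A4 = A3; e.g. garage (White) has no edge into A3. Fixed point.
From kitchen, successor foyer is in the attractor (rank 1); the other successor cellar is not.

foyer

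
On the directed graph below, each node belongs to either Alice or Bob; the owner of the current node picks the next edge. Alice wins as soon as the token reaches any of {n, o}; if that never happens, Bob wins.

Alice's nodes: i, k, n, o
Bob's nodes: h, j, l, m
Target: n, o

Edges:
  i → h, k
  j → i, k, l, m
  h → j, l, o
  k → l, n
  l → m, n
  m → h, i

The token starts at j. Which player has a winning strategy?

Bob

A0 = {n, o}
A1: add {k} — k (Alice) has k→n.
A2: add {i} — i (Alice) has i→k.
A3 = A2; e.g. h (Bob) can still go to j. Fixed point.
j never enters the attractor, so Bob can avoid the target forever.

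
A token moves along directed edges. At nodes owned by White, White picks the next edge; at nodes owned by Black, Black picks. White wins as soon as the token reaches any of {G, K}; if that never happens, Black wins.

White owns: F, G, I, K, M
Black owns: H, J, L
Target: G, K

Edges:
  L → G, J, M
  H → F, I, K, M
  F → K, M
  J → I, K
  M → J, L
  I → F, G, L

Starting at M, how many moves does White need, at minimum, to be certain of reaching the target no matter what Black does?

A0 = {G, K}
A1: add {F, I} — F (White) has F→K; I (White) has I→G.
A2: add {J} — J (Black): all of {I, K} already in.
A3: add {M} — M (White) has M→J.
M enters the attractor at level 3, so White can force the target in 3 moves from there.

3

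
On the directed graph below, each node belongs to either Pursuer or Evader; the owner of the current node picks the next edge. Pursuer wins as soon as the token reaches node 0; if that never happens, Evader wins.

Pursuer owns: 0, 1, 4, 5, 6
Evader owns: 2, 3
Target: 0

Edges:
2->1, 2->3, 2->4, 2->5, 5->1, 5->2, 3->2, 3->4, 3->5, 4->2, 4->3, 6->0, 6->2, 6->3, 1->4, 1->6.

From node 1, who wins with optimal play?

A0 = {0}
A1: add {6} — 6 (Pursuer) has 6→0.
A2: add {1} — 1 (Pursuer) has 1→6.
1 ∈ A2, so Pursuer can force the target.

Pursuer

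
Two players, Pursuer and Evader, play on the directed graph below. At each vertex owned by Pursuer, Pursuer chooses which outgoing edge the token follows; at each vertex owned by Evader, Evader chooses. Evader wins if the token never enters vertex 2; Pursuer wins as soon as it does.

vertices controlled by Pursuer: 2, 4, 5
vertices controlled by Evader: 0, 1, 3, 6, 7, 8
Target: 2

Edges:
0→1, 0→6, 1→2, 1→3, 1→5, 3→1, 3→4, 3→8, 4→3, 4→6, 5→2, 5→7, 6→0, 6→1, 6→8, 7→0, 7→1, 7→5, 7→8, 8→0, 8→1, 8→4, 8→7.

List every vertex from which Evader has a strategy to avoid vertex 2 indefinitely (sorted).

0, 1, 3, 4, 6, 7, 8

A0 = {2}
A1: add {5} — 5 (Pursuer) has 5→2.
A2 = A1; e.g. 0 (Evader) can still go to 1. Fixed point.
Pursuer's attractor = {2, 5}; Evader avoids the target exactly from the complement.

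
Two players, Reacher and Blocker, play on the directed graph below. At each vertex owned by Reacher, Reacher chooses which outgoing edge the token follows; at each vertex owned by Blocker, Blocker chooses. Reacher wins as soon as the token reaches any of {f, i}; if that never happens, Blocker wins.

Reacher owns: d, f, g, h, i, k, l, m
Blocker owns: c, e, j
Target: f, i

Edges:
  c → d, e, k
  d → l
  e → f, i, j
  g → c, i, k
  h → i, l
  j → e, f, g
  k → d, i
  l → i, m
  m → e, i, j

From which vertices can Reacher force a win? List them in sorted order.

A0 = {f, i}
A1: add {g, h, k, l, m} — g (Reacher) has g→i; h (Reacher) has h→i; k (Reacher) has k→i; l (Reacher) has l→i; m (Reacher) has m→i.
A2: add {d} — d (Reacher) has d→l.
A3 = A2; e.g. c (Blocker) can still go to e. Fixed point.
Reacher's winning region = {d, f, g, h, i, k, l, m}.

d, f, g, h, i, k, l, m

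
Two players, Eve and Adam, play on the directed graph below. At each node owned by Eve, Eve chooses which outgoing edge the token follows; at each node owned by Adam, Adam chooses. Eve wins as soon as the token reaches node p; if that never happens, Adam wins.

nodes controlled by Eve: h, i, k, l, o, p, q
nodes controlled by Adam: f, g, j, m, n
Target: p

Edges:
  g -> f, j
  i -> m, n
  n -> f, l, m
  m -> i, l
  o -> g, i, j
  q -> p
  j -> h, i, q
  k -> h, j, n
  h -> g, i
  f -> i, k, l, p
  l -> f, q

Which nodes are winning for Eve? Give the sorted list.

A0 = {p}
A1: add {q} — q (Eve) has q→p.
A2: add {l} — l (Eve) has l→q.
A3 = A2; e.g. f (Adam) can still go to i. Fixed point.
Eve's winning region = {l, p, q}.

l, p, q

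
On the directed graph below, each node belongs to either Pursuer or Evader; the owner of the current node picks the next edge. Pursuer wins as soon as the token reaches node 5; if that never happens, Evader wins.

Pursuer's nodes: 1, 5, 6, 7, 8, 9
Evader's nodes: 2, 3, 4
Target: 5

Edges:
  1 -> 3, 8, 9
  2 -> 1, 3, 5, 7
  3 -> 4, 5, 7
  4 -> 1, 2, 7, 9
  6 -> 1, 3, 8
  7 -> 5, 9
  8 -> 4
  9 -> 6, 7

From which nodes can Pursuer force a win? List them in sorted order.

A0 = {5}
A1: add {7} — 7 (Pursuer) has 7→5.
A2: add {9} — 9 (Pursuer) has 9→7.
A3: add {1} — 1 (Pursuer) has 1→9.
A4: add {6} — 6 (Pursuer) has 6→1.
A5 = A4; e.g. 2 (Evader) can still go to 3. Fixed point.
Pursuer's winning region = {1, 5, 6, 7, 9}.

1, 5, 6, 7, 9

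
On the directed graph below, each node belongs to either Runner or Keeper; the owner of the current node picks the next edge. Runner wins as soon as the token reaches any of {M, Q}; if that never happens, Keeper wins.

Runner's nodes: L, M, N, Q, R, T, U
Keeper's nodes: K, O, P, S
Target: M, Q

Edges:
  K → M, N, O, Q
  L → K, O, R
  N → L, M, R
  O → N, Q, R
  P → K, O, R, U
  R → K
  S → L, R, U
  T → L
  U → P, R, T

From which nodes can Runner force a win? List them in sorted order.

M, N, Q

A0 = {M, Q}
A1: add {N} — N (Runner) has N→M.
A2 = A1; e.g. K (Keeper) can still go to O. Fixed point.
Runner's winning region = {M, N, Q}.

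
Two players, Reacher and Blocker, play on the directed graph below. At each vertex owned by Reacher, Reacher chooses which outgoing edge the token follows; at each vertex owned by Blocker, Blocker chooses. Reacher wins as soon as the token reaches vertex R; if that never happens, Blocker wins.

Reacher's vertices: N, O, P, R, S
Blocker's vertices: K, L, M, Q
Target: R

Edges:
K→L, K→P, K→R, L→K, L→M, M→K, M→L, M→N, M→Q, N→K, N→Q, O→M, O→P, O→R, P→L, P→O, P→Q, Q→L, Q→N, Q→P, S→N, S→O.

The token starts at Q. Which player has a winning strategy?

A0 = {R}
A1: add {O} — O (Reacher) has O→R.
A2: add {P, S} — P (Reacher) has P→O; S (Reacher) has S→O.
A3 = A2; e.g. K (Blocker) can still go to L. Fixed point.
Q never enters the attractor, so Blocker can avoid the target forever.

Blocker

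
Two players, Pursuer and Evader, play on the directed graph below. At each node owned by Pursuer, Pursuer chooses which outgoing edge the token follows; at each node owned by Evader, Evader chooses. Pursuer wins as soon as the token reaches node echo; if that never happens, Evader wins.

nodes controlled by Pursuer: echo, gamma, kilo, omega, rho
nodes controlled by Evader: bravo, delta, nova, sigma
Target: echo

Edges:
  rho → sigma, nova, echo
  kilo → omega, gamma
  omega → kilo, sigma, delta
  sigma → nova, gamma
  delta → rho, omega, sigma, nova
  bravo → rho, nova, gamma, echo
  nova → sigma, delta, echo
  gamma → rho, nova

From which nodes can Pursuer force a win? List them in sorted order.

echo, gamma, kilo, omega, rho

A0 = {echo}
A1: add {rho} — rho (Pursuer) has rho→echo.
A2: add {gamma} — gamma (Pursuer) has gamma→rho.
A3: add {kilo} — kilo (Pursuer) has kilo→gamma.
A4: add {omega} — omega (Pursuer) has omega→kilo.
A5 = A4; e.g. sigma (Evader) can still go to nova. Fixed point.
Pursuer's winning region = {echo, gamma, kilo, omega, rho}.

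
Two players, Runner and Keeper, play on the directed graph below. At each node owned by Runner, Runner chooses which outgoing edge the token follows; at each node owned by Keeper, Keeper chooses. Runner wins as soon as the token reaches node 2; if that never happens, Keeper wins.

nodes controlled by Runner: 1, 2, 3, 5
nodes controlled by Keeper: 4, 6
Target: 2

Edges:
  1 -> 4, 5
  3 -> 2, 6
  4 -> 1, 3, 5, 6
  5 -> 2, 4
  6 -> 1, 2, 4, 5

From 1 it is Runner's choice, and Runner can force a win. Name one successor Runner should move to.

5

A0 = {2}
A1: add {3, 5} — 3 (Runner) has 3→2; 5 (Runner) has 5→2.
A2: add {1} — 1 (Runner) has 1→5.
A3 = A2; e.g. 4 (Keeper) can still go to 6. Fixed point.
From 1, successor 5 is in the attractor (rank 1); the other successor 4 is not.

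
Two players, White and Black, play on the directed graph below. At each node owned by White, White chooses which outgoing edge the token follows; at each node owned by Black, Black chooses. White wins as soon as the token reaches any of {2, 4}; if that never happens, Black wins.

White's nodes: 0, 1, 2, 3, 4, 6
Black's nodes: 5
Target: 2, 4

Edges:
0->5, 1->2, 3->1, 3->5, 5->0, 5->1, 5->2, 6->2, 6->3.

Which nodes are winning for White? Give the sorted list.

1, 2, 3, 4, 6

A0 = {2, 4}
A1: add {1, 6} — 1 (White) has 1→2; 6 (White) has 6→2.
A2: add {3} — 3 (White) has 3→1.
A3 = A2; e.g. 0 (White) has no edge into A2. Fixed point.
White's winning region = {1, 2, 3, 4, 6}.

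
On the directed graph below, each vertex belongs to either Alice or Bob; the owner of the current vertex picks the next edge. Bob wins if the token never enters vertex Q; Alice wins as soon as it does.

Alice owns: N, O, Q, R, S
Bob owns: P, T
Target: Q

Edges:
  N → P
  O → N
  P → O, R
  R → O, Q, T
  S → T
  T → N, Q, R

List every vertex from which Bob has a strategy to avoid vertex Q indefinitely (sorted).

N, O, P, S, T

A0 = {Q}
A1: add {R} — R (Alice) has R→Q.
A2 = A1; e.g. N (Alice) has no edge into A1. Fixed point.
Alice's attractor = {Q, R}; Bob avoids the target exactly from the complement.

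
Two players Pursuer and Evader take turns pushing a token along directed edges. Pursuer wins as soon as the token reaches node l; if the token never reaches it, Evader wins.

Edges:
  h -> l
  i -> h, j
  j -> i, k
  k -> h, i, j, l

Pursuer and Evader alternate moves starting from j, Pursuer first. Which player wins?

Evader

Track states (vertex, player-to-move).
A0 = {(l,Pursuer), (l,Evader)}
A1: add {(h,Pursuer), (h,Evader), (k,Pursuer)}.
A2: add {(i,Pursuer)}.
A3: add {(j,Evader)}.
A4 = A3; e.g. (i,Evader) stays out. (j,Pursuer) never enters ⇒ Evader avoids the target.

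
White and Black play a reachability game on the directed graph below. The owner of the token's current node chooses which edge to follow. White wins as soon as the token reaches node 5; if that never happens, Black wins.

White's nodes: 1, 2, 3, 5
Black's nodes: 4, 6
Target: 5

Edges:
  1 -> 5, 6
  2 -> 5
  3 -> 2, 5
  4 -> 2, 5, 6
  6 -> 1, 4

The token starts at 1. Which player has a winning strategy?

White

A0 = {5}
A1: add {1, 2, 3} — 1 (White) has 1→5; 2 (White) has 2→5; 3 (White) has 3→5.
A2 = A1; e.g. 4 (Black) can still go to 6. Fixed point.
1 ∈ A1, so White can force the target.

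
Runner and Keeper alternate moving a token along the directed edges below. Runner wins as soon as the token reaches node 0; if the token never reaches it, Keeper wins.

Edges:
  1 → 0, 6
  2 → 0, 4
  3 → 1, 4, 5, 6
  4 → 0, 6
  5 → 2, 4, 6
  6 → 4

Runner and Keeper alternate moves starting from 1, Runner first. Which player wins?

Track states (vertex, player-to-move).
A0 = {(0,Runner), (0,Keeper)}
A1: add {(1,Runner), (2,Runner), (4,Runner)}.
(1,Runner) ∈ A1 ⇒ Runner forces the target.

Runner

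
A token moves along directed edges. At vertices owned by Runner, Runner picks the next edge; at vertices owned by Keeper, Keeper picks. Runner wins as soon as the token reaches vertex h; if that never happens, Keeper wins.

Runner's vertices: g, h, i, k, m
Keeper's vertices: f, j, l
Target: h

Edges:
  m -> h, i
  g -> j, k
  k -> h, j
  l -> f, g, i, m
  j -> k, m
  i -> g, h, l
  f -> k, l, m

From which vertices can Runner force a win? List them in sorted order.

A0 = {h}
A1: add {i, k, m} — i (Runner) has i→h; k (Runner) has k→h; m (Runner) has m→h.
A2: add {g, j} — g (Runner) has g→k; j (Keeper): all of {k, m} already in.
A3 = A2; e.g. f (Keeper) can still go to l. Fixed point.
Runner's winning region = {g, h, i, j, k, m}.

g, h, i, j, k, m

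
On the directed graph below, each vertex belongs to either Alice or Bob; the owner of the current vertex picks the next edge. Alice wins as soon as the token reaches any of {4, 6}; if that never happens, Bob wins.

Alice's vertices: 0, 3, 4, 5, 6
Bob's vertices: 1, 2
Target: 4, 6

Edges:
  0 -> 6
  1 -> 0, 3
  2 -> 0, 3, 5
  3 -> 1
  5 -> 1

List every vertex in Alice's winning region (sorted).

A0 = {4, 6}
A1: add {0} — 0 (Alice) has 0→6.
A2 = A1; e.g. 1 (Bob) can still go to 3. Fixed point.
Alice's winning region = {0, 4, 6}.

0, 4, 6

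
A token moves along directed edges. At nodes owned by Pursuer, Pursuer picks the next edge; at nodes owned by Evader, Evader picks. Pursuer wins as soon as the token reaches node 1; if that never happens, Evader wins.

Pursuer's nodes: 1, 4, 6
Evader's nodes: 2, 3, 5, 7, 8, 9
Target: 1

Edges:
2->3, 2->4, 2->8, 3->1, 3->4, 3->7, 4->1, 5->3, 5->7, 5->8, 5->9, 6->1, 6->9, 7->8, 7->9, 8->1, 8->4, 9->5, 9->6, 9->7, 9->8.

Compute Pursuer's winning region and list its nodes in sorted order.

1, 4, 6, 8

A0 = {1}
A1: add {4, 6} — 4 (Pursuer) has 4→1; 6 (Pursuer) has 6→1.
A2: add {8} — 8 (Evader): all of {1, 4} already in.
A3 = A2; e.g. 2 (Evader) can still go to 3. Fixed point.
Pursuer's winning region = {1, 4, 6, 8}.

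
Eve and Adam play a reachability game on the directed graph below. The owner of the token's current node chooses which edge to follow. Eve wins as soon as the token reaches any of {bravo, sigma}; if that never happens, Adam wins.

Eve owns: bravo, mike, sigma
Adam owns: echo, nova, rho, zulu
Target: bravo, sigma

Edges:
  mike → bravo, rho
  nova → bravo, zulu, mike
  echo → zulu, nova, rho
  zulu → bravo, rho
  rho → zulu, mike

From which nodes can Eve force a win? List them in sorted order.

bravo, mike, sigma

A0 = {bravo, sigma}
A1: add {mike} — mike (Eve) has mike→bravo.
A2 = A1; e.g. zulu (Adam) can still go to rho. Fixed point.
Eve's winning region = {bravo, mike, sigma}.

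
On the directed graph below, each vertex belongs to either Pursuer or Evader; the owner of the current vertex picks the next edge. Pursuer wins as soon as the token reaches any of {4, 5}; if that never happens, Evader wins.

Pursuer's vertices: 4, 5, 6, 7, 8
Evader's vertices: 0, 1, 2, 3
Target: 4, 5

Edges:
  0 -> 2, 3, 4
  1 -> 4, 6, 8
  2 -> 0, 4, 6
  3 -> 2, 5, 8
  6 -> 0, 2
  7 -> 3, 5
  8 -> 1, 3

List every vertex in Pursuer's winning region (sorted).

A0 = {4, 5}
A1: add {7} — 7 (Pursuer) has 7→5.
A2 = A1; e.g. 0 (Evader) can still go to 2. Fixed point.
Pursuer's winning region = {4, 5, 7}.

4, 5, 7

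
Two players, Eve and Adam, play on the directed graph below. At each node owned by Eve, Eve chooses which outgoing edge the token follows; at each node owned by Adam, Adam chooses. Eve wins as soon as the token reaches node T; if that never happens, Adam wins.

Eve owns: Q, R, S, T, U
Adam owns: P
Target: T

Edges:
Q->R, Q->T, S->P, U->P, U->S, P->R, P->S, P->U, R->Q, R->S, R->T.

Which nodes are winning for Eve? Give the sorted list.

Q, R, T

A0 = {T}
A1: add {Q, R} — Q (Eve) has Q→T; R (Eve) has R→T.
A2 = A1; e.g. P (Adam) can still go to S. Fixed point.
Eve's winning region = {Q, R, T}.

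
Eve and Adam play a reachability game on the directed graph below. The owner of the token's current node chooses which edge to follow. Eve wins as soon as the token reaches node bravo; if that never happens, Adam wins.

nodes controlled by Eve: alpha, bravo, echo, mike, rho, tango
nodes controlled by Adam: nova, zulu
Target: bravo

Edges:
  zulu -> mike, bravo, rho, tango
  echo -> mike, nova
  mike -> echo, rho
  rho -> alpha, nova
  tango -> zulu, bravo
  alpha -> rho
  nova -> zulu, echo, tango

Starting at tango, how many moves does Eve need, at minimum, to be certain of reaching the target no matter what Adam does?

1

A0 = {bravo}
A1: add {tango} — tango (Eve) has tango→bravo.
A2 = A1; e.g. zulu (Adam) can still go to mike. Fixed point.
tango enters the attractor at level 1, so Eve can force the target in 1 move from there.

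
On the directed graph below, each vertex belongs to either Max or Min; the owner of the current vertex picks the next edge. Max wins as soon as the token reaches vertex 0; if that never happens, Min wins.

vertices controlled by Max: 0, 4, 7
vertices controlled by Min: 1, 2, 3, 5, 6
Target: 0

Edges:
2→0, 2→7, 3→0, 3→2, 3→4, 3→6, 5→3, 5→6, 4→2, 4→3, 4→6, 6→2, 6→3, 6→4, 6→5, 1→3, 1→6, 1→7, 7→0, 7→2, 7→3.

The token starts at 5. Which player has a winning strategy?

A0 = {0}
A1: add {7} — 7 (Max) has 7→0.
A2: add {2} — 2 (Min): all of {0, 7} already in.
A3: add {4} — 4 (Max) has 4→2.
A4 = A3; e.g. 1 (Min) can still go to 3. Fixed point.
5 never enters the attractor, so Min can avoid the target forever.

Min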